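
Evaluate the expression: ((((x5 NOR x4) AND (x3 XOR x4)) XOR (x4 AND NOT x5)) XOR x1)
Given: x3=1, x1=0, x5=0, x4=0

Substituting: ((((0 NOR 0) AND (1 XOR 0)) XOR (0 AND NOT 0)) XOR 0)
= 1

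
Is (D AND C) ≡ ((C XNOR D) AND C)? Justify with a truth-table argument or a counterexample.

Yes, they are equivalent — the two output columns agree on all 4 assignments:
D | C | Expression 1 | Expression 2
-----------------------------------
0 | 0 | 0 | 0
0 | 1 | 0 | 0
1 | 0 | 0 | 0
1 | 1 | 1 | 1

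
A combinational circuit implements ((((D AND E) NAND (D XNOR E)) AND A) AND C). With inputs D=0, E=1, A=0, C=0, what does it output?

Substituting: ((((0 AND 1) NAND (0 XNOR 1)) AND 0) AND 0)
= 0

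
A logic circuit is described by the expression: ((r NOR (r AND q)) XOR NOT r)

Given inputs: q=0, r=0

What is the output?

Substituting: ((0 NOR (0 AND 0)) XOR NOT 0)
= 0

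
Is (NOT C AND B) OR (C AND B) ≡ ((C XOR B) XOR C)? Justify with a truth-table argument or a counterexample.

Yes, they are equivalent — the two output columns agree on all 4 assignments:
C | B | Expression 1 | Expression 2
-----------------------------------
0 | 0 | 0 | 0
0 | 1 | 1 | 1
1 | 0 | 0 | 0
1 | 1 | 1 | 1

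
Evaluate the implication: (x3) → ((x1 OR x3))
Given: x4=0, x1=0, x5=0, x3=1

Antecedent (x3) = 1; consequent ((x1 OR x3)) = 1.
1 → 1 = 1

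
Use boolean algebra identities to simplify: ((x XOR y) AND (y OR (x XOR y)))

By absorption (E AND (E OR v) = E):
= (x XOR y)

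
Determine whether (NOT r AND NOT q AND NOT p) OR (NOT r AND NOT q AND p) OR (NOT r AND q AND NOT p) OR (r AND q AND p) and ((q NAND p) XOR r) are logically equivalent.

Yes, they are equivalent — the two output columns agree on all 8 assignments:
r | q | p | Expression 1 | Expression 2
---------------------------------------
0 | 0 | 0 | 1 | 1
0 | 0 | 1 | 1 | 1
0 | 1 | 0 | 1 | 1
0 | 1 | 1 | 0 | 0
1 | 0 | 0 | 0 | 0
1 | 0 | 1 | 0 | 0
1 | 1 | 0 | 0 | 0
1 | 1 | 1 | 1 | 1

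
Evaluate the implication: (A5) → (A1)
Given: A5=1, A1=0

Antecedent (A5) = 1; consequent (A1) = 0.
1 → 0 = 0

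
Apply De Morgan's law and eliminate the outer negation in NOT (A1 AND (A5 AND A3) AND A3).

NOT A1 OR NOT (A5 AND A3) OR NOT A3
De Morgan's: NOT(AND of terms) = OR of negations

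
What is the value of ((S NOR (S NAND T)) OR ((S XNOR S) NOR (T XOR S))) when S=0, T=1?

Substituting: ((0 NOR (0 NAND 1)) OR ((0 XNOR 0) NOR (1 XOR 0)))
= 0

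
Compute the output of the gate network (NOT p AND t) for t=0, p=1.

Substituting: (NOT 1 AND 0)
= 0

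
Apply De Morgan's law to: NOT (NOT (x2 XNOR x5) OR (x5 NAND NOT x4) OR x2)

(x2 XNOR x5) AND NOT (x5 NAND NOT x4) AND NOT x2
De Morgan's: NOT(OR of terms) = AND of negations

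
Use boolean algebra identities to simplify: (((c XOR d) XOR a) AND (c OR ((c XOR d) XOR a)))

By absorption (E AND (E OR v) = E):
= ((c XOR d) XOR a)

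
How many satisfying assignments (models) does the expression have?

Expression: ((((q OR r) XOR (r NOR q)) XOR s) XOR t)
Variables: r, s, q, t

Satisfying assignments: (0,0,0,0), (0,0,1,0), (0,1,0,1), (0,1,1,1), (1,0,0,0), (1,0,1,0), (1,1,0,1), (1,1,1,1)
Count: 8 out of 16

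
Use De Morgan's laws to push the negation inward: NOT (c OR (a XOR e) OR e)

NOT c AND NOT (a XOR e) AND NOT e
De Morgan's: NOT(OR of terms) = AND of negations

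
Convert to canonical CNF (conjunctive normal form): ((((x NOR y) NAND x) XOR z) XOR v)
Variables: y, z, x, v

(y OR z OR x OR NOT v) AND (y OR z OR NOT x OR NOT v) AND (y OR NOT z OR x OR v) AND (y OR NOT z OR NOT x OR v) AND (NOT y OR z OR x OR NOT v) AND (NOT y OR z OR NOT x OR NOT v) AND (NOT y OR NOT z OR x OR v) AND (NOT y OR NOT z OR NOT x OR v)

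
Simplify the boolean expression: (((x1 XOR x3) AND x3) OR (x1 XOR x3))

By absorption (E OR (E AND v) = E):
= (x1 XOR x3)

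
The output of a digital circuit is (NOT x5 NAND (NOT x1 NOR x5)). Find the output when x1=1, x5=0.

Substituting: (NOT 0 NAND (NOT 1 NOR 0))
= 0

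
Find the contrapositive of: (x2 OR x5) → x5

Contrapositive: NOT x5 → NOT (x2 OR x5)
Note: A statement and its contrapositive are logically equivalent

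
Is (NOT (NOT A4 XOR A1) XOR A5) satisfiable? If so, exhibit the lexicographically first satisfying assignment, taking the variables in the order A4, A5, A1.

A4=0, A5=0, A1=1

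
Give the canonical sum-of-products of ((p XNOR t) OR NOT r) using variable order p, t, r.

Σm(0, 1, 2, 4, 6, 7) = (NOT p AND NOT t AND NOT r) OR (NOT p AND NOT t AND r) OR (NOT p AND t AND NOT r) OR (p AND NOT t AND NOT r) OR (p AND t AND NOT r) OR (p AND t AND r)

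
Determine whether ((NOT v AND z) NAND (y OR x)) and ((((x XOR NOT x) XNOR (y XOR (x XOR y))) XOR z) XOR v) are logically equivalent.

No. Counterexample: with z=0, y=0, v=0, x=0, Expression 1 = 1 but Expression 2 = 0.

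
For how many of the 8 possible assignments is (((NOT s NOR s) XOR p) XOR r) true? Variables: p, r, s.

Satisfying assignments: (0,1,0), (0,1,1), (1,0,0), (1,0,1)
Count: 4 out of 8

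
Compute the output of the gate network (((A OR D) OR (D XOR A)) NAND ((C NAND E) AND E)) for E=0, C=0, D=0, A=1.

Substituting: (((1 OR 0) OR (0 XOR 1)) NAND ((0 NAND 0) AND 0))
= 1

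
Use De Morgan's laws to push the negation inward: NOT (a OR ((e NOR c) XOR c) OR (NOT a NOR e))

NOT a AND NOT ((e NOR c) XOR c) AND NOT (NOT a NOR e)
De Morgan's: NOT(OR of terms) = AND of negations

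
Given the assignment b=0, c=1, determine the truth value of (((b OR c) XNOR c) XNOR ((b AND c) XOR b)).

Substituting: (((0 OR 1) XNOR 1) XNOR ((0 AND 1) XOR 0))
= 0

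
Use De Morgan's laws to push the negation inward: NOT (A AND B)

NOT A OR NOT B
De Morgan's: NOT(AND of terms) = OR of negations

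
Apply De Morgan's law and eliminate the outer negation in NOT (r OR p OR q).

NOT r AND NOT p AND NOT q
De Morgan's: NOT(OR of terms) = AND of negations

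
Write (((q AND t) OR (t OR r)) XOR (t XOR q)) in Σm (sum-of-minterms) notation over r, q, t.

Σm(2, 3, 4, 7) = (NOT r AND q AND NOT t) OR (NOT r AND q AND t) OR (r AND NOT q AND NOT t) OR (r AND q AND t)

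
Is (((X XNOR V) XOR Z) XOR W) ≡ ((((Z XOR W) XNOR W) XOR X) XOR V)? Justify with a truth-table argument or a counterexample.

No. Counterexample: with X=0, Z=0, V=0, W=1, Expression 1 = 0 but Expression 2 = 1.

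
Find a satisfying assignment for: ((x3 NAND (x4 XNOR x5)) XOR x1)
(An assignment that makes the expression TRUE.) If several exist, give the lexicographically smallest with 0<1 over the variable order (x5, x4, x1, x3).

x5=0, x4=0, x1=0, x3=0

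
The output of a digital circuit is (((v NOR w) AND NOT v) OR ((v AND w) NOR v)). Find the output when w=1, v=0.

Substituting: (((0 NOR 1) AND NOT 0) OR ((0 AND 1) NOR 0))
= 1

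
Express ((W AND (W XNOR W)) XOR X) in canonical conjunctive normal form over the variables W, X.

(W OR X) AND (NOT W OR NOT X)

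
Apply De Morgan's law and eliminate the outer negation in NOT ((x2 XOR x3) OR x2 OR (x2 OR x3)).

NOT (x2 XOR x3) AND NOT x2 AND NOT (x2 OR x3)
De Morgan's: NOT(OR of terms) = AND of negations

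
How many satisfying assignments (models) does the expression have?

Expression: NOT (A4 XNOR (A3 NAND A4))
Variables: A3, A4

Satisfying assignments: (0,0), (1,0), (1,1)
Count: 3 out of 4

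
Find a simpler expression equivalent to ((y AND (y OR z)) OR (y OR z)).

By absorption (E OR (E AND v) = E):
= (y OR z)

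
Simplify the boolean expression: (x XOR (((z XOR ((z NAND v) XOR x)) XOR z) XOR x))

By XOR self-cancellation ((E XOR v) XOR v = E) then XOR self-cancellation ((E XOR v) XOR v = E):
= ((z NAND v) XOR x)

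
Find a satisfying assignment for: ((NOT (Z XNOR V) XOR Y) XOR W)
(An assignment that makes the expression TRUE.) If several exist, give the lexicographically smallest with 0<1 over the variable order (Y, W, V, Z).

Y=0, W=0, V=0, Z=1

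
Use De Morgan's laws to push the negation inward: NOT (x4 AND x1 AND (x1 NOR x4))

NOT x4 OR NOT x1 OR NOT (x1 NOR x4)
De Morgan's: NOT(AND of terms) = OR of negations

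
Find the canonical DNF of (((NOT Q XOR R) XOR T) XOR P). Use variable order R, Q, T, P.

(NOT R AND NOT Q AND NOT T AND NOT P) OR (NOT R AND NOT Q AND T AND P) OR (NOT R AND Q AND NOT T AND P) OR (NOT R AND Q AND T AND NOT P) OR (R AND NOT Q AND NOT T AND P) OR (R AND NOT Q AND T AND NOT P) OR (R AND Q AND NOT T AND NOT P) OR (R AND Q AND T AND P)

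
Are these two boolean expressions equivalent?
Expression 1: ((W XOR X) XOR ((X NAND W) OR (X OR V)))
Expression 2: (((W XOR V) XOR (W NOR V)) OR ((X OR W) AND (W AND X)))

No. Counterexample: with X=0, W=1, V=0, Expression 1 = 0 but Expression 2 = 1.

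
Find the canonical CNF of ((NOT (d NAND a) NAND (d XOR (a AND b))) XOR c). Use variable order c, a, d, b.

(c OR NOT a OR NOT d OR b) AND (NOT c OR a OR d OR b) AND (NOT c OR a OR d OR NOT b) AND (NOT c OR a OR NOT d OR b) AND (NOT c OR a OR NOT d OR NOT b) AND (NOT c OR NOT a OR d OR b) AND (NOT c OR NOT a OR d OR NOT b) AND (NOT c OR NOT a OR NOT d OR NOT b)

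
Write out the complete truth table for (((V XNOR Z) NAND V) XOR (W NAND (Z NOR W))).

W | Z | V | Output
------------------
0 | 0 | 0 | 0
0 | 0 | 1 | 0
0 | 1 | 0 | 0
0 | 1 | 1 | 1
1 | 0 | 0 | 0
1 | 0 | 1 | 0
1 | 1 | 0 | 0
1 | 1 | 1 | 1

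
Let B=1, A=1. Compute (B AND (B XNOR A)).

Substituting: (1 AND (1 XNOR 1))
= 1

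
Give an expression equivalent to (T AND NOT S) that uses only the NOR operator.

((T NOR T) NOR ((S NOR S) NOR (S NOR S)))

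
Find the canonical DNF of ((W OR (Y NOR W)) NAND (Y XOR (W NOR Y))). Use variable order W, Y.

(NOT W AND Y) OR (W AND NOT Y)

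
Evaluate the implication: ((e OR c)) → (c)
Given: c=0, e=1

Antecedent ((e OR c)) = 1; consequent (c) = 0.
1 → 0 = 0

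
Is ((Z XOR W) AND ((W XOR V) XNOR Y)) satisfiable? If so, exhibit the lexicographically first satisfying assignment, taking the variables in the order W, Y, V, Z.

W=0, Y=0, V=0, Z=1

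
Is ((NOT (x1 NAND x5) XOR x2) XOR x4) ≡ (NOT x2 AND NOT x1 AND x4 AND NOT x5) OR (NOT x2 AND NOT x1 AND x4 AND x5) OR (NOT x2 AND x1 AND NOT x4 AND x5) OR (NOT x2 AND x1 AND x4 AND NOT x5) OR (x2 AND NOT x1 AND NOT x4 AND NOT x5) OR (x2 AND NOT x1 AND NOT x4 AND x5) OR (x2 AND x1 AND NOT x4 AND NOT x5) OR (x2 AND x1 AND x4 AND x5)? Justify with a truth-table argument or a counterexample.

Yes, they are equivalent — the two output columns agree on all 16 assignments:
x2 | x1 | x4 | x5 | Expression 1 | Expression 2
-----------------------------------------------
0 | 0 | 0 | 0 | 0 | 0
0 | 0 | 0 | 1 | 0 | 0
0 | 0 | 1 | 0 | 1 | 1
0 | 0 | 1 | 1 | 1 | 1
0 | 1 | 0 | 0 | 0 | 0
0 | 1 | 0 | 1 | 1 | 1
0 | 1 | 1 | 0 | 1 | 1
0 | 1 | 1 | 1 | 0 | 0
1 | 0 | 0 | 0 | 1 | 1
1 | 0 | 0 | 1 | 1 | 1
1 | 0 | 1 | 0 | 0 | 0
1 | 0 | 1 | 1 | 0 | 0
1 | 1 | 0 | 0 | 1 | 1
1 | 1 | 0 | 1 | 0 | 0
1 | 1 | 1 | 0 | 0 | 0
1 | 1 | 1 | 1 | 1 | 1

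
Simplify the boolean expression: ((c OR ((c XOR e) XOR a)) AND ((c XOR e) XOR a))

By absorption (E AND (E OR v) = E):
= ((c XOR e) XOR a)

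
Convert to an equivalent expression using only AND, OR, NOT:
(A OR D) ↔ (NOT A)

((A OR D) AND (NOT A)) OR (NOT (A OR D) AND A)
(Biconditional = both true or both false)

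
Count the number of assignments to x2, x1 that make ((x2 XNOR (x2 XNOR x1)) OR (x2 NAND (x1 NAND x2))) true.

Satisfying assignments: (0,0), (0,1), (1,1)
Count: 3 out of 4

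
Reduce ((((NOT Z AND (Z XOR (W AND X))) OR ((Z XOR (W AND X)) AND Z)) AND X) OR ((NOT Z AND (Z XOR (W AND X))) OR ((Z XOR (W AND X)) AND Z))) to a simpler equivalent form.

By absorption (E OR (E AND v) = E) then distribution ((E AND v) OR (E AND NOT v) = E):
= (Z XOR (W AND X))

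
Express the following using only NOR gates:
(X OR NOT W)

((X NOR (W NOR W)) NOR (X NOR (W NOR W)))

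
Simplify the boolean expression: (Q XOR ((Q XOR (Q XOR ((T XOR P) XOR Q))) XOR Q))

By XOR self-cancellation ((E XOR v) XOR v = E) then XOR self-cancellation ((E XOR v) XOR v = E):
= ((T XOR P) XOR Q)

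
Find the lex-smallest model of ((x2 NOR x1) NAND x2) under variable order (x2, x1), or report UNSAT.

x2=0, x1=0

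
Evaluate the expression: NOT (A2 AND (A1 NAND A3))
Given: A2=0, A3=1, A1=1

Substituting: NOT (0 AND (1 NAND 1))
= 1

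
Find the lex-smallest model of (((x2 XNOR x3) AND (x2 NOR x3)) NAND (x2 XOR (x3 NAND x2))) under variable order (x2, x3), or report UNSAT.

x2=0, x3=1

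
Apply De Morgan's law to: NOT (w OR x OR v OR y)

NOT w AND NOT x AND NOT v AND NOT y
De Morgan's: NOT(OR of terms) = AND of negations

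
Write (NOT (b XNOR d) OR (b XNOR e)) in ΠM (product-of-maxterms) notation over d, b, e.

ΠM(1, 6) = (d OR b OR NOT e) AND (NOT d OR NOT b OR e)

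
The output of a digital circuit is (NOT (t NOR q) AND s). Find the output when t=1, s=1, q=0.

Substituting: (NOT (1 NOR 0) AND 1)
= 1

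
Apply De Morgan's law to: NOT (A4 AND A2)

NOT A4 OR NOT A2
De Morgan's: NOT(AND of terms) = OR of negations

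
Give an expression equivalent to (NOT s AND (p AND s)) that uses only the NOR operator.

(((s NOR s) NOR (s NOR s)) NOR (((p NOR p) NOR (s NOR s)) NOR ((p NOR p) NOR (s NOR s))))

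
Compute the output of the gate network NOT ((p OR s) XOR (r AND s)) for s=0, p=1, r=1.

Substituting: NOT ((1 OR 0) XOR (1 AND 0))
= 0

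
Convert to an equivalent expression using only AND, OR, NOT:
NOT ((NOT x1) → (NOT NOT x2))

(NOT x1) AND NOT x2
(Negated implication: NOT(A → B) = A AND NOT B)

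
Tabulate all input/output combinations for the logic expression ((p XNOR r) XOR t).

p | r | t | Output
------------------
0 | 0 | 0 | 1
0 | 0 | 1 | 0
0 | 1 | 0 | 0
0 | 1 | 1 | 1
1 | 0 | 0 | 0
1 | 0 | 1 | 1
1 | 1 | 0 | 1
1 | 1 | 1 | 0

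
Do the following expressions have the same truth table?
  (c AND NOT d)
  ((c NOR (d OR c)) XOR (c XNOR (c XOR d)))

Yes, they are equivalent — the two output columns agree on all 4 assignments:
c | d | Expression 1 | Expression 2
-----------------------------------
0 | 0 | 0 | 0
0 | 1 | 0 | 0
1 | 0 | 1 | 1
1 | 1 | 0 | 0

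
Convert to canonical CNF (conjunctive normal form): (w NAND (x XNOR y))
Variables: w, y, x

(NOT w OR y OR x) AND (NOT w OR NOT y OR NOT x)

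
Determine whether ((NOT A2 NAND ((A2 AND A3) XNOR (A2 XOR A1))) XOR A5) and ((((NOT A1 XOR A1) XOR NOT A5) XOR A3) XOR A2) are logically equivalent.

No. Counterexample: with A3=0, A5=0, A1=1, A2=0, Expression 1 = 1 but Expression 2 = 0.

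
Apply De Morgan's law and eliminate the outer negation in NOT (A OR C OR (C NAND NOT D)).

NOT A AND NOT C AND NOT (C NAND NOT D)
De Morgan's: NOT(OR of terms) = AND of negations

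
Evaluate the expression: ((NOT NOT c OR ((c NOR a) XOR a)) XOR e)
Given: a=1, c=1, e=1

Substituting: ((NOT NOT 1 OR ((1 NOR 1) XOR 1)) XOR 1)
= 0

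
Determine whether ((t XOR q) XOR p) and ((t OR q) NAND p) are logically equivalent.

No. Counterexample: with p=0, q=0, t=0, Expression 1 = 0 but Expression 2 = 1.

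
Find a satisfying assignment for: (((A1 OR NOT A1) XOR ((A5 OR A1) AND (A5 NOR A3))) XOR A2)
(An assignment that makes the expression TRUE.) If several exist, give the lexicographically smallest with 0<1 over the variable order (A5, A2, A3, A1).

A5=0, A2=0, A3=0, A1=0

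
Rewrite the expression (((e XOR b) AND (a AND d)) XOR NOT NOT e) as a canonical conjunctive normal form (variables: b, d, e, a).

(b OR d OR e OR a) AND (b OR d OR e OR NOT a) AND (b OR NOT d OR e OR a) AND (b OR NOT d OR e OR NOT a) AND (b OR NOT d OR NOT e OR NOT a) AND (NOT b OR d OR e OR a) AND (NOT b OR d OR e OR NOT a) AND (NOT b OR NOT d OR e OR a)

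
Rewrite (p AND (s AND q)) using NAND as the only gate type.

((p NAND ((s NAND q) NAND (s NAND q))) NAND (p NAND ((s NAND q) NAND (s NAND q))))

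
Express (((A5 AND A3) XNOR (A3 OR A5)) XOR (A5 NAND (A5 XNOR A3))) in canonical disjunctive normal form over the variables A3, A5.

(NOT A3 AND A5) OR (A3 AND NOT A5) OR (A3 AND A5)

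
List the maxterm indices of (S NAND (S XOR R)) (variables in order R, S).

ΠM(1) = (R OR NOT S)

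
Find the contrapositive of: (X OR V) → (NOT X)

Contrapositive: X → NOT (X OR V)
Note: A statement and its contrapositive are logically equivalent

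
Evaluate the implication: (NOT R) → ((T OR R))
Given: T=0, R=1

Antecedent (NOT R) = 0; consequent ((T OR R)) = 1.
0 → 1 = 1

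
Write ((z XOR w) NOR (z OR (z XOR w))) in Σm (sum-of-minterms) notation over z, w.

Σm(0) = (NOT z AND NOT w)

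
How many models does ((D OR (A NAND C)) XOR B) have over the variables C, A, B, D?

Satisfying assignments: (0,0,0,0), (0,0,0,1), (0,1,0,0), (0,1,0,1), (1,0,0,0), (1,0,0,1), (1,1,0,1), (1,1,1,0)
Count: 8 out of 16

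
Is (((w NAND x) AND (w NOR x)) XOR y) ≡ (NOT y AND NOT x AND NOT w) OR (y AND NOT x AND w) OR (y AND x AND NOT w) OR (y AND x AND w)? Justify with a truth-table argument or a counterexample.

Yes, they are equivalent — the two output columns agree on all 8 assignments:
y | x | w | Expression 1 | Expression 2
---------------------------------------
0 | 0 | 0 | 1 | 1
0 | 0 | 1 | 0 | 0
0 | 1 | 0 | 0 | 0
0 | 1 | 1 | 0 | 0
1 | 0 | 0 | 0 | 0
1 | 0 | 1 | 1 | 1
1 | 1 | 0 | 1 | 1
1 | 1 | 1 | 1 | 1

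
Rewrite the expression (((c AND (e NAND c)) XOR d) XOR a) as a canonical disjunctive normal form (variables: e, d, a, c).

(NOT e AND NOT d AND NOT a AND c) OR (NOT e AND NOT d AND a AND NOT c) OR (NOT e AND d AND NOT a AND NOT c) OR (NOT e AND d AND a AND c) OR (e AND NOT d AND a AND NOT c) OR (e AND NOT d AND a AND c) OR (e AND d AND NOT a AND NOT c) OR (e AND d AND NOT a AND c)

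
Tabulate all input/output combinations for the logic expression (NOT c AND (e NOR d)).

e | c | d | Output
------------------
0 | 0 | 0 | 1
0 | 0 | 1 | 0
0 | 1 | 0 | 0
0 | 1 | 1 | 0
1 | 0 | 0 | 0
1 | 0 | 1 | 0
1 | 1 | 0 | 0
1 | 1 | 1 | 0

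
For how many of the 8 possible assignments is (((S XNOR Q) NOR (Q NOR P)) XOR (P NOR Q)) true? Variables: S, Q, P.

Satisfying assignments: (0,0,0), (0,1,0), (0,1,1), (1,0,0), (1,0,1)
Count: 5 out of 8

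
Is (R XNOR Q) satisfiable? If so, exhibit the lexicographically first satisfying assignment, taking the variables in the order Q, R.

Q=0, R=0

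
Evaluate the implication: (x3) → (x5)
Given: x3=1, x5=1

Antecedent (x3) = 1; consequent (x5) = 1.
1 → 1 = 1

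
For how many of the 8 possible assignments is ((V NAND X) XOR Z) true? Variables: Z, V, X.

Satisfying assignments: (0,0,0), (0,0,1), (0,1,0), (1,1,1)
Count: 4 out of 8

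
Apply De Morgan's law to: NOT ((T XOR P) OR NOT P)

NOT (T XOR P) AND P
De Morgan's: NOT(OR of terms) = AND of negations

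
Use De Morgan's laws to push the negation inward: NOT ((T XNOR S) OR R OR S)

NOT (T XNOR S) AND NOT R AND NOT S
De Morgan's: NOT(OR of terms) = AND of negations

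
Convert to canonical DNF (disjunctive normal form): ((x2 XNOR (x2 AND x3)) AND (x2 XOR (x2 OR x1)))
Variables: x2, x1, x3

(NOT x2 AND x1 AND NOT x3) OR (NOT x2 AND x1 AND x3)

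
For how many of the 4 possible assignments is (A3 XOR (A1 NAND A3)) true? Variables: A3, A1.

Satisfying assignments: (0,0), (0,1), (1,1)
Count: 3 out of 4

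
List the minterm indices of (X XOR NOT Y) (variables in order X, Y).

Σm(0, 3) = (NOT X AND NOT Y) OR (X AND Y)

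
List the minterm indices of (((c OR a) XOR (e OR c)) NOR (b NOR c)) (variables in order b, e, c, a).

Σm(2, 3, 6, 7, 8, 10, 11, 13, 14, 15) = (NOT b AND NOT e AND c AND NOT a) OR (NOT b AND NOT e AND c AND a) OR (NOT b AND e AND c AND NOT a) OR (NOT b AND e AND c AND a) OR (b AND NOT e AND NOT c AND NOT a) OR (b AND NOT e AND c AND NOT a) OR (b AND NOT e AND c AND a) OR (b AND e AND NOT c AND a) OR (b AND e AND c AND NOT a) OR (b AND e AND c AND a)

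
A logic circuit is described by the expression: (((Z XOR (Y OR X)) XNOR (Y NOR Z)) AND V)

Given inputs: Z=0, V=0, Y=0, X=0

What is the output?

Substituting: (((0 XOR (0 OR 0)) XNOR (0 NOR 0)) AND 0)
= 0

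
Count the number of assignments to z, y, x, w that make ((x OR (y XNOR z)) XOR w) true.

Satisfying assignments: (0,0,0,0), (0,0,1,0), (0,1,0,1), (0,1,1,0), (1,0,0,1), (1,0,1,0), (1,1,0,0), (1,1,1,0)
Count: 8 out of 16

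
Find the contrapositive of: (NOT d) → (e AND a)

Contrapositive: NOT (e AND a) → d
Note: A statement and its contrapositive are logically equivalent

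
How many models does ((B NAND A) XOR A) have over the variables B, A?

Satisfying assignments: (0,0), (1,0), (1,1)
Count: 3 out of 4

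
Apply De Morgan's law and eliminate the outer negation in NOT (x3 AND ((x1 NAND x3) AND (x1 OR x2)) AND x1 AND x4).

NOT x3 OR NOT ((x1 NAND x3) AND (x1 OR x2)) OR NOT x1 OR NOT x4
De Morgan's: NOT(AND of terms) = OR of negations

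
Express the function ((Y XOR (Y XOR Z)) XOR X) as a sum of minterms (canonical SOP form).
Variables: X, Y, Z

Σm(1, 3, 4, 6) = (NOT X AND NOT Y AND Z) OR (NOT X AND Y AND Z) OR (X AND NOT Y AND NOT Z) OR (X AND Y AND NOT Z)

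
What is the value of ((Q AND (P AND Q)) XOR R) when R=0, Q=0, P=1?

Substituting: ((0 AND (1 AND 0)) XOR 0)
= 0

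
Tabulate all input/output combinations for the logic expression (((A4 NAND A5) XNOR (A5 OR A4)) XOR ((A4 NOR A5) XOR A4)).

A4 | A5 | Output
----------------
0 | 0 | 1
0 | 1 | 1
1 | 0 | 0
1 | 1 | 1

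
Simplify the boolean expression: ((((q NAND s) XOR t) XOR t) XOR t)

By XOR self-cancellation ((E XOR v) XOR v = E):
= ((q NAND s) XOR t)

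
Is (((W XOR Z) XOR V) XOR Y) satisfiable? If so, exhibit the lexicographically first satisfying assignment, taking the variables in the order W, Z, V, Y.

W=0, Z=0, V=0, Y=1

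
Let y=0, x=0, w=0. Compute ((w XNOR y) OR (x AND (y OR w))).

Substituting: ((0 XNOR 0) OR (0 AND (0 OR 0)))
= 1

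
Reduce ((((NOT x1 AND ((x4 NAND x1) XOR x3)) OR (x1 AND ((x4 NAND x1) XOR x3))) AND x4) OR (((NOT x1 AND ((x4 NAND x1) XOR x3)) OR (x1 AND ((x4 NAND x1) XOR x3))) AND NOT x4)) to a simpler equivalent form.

By distribution ((E AND v) OR (E AND NOT v) = E) then distribution ((E AND v) OR (E AND NOT v) = E):
= ((x4 NAND x1) XOR x3)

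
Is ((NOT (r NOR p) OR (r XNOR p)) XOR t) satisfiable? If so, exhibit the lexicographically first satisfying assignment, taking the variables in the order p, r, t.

p=0, r=0, t=0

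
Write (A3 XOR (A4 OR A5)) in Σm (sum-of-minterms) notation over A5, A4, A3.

Σm(1, 2, 4, 6) = (NOT A5 AND NOT A4 AND A3) OR (NOT A5 AND A4 AND NOT A3) OR (A5 AND NOT A4 AND NOT A3) OR (A5 AND A4 AND NOT A3)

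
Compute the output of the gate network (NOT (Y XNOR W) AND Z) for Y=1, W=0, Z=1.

Substituting: (NOT (1 XNOR 0) AND 1)
= 1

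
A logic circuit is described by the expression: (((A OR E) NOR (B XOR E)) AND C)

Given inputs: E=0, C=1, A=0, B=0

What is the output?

Substituting: (((0 OR 0) NOR (0 XOR 0)) AND 1)
= 1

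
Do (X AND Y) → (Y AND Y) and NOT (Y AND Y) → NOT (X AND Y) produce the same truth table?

Yes, Contrapositive is always equivalent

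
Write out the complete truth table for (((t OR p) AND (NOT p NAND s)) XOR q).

s | p | t | q | Output
----------------------
0 | 0 | 0 | 0 | 0
0 | 0 | 0 | 1 | 1
0 | 0 | 1 | 0 | 1
0 | 0 | 1 | 1 | 0
0 | 1 | 0 | 0 | 1
0 | 1 | 0 | 1 | 0
0 | 1 | 1 | 0 | 1
0 | 1 | 1 | 1 | 0
1 | 0 | 0 | 0 | 0
1 | 0 | 0 | 1 | 1
1 | 0 | 1 | 0 | 0
1 | 0 | 1 | 1 | 1
1 | 1 | 0 | 0 | 1
1 | 1 | 0 | 1 | 0
1 | 1 | 1 | 0 | 1
1 | 1 | 1 | 1 | 0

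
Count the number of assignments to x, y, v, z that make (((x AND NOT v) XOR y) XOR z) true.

Satisfying assignments: (0,0,0,1), (0,0,1,1), (0,1,0,0), (0,1,1,0), (1,0,0,0), (1,0,1,1), (1,1,0,1), (1,1,1,0)
Count: 8 out of 16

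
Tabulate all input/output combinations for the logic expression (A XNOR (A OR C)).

C | A | Output
--------------
0 | 0 | 1
0 | 1 | 1
1 | 0 | 0
1 | 1 | 1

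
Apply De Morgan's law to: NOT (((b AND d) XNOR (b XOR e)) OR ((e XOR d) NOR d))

NOT ((b AND d) XNOR (b XOR e)) AND NOT ((e XOR d) NOR d)
De Morgan's: NOT(OR of terms) = AND of negations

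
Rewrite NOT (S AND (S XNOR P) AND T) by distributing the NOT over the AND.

NOT S OR NOT (S XNOR P) OR NOT T
De Morgan's: NOT(AND of terms) = OR of negations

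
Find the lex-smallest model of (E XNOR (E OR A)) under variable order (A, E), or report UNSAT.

A=0, E=0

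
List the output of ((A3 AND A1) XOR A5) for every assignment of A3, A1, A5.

A3 | A1 | A5 | Output
---------------------
0 | 0 | 0 | 0
0 | 0 | 1 | 1
0 | 1 | 0 | 0
0 | 1 | 1 | 1
1 | 0 | 0 | 0
1 | 0 | 1 | 1
1 | 1 | 0 | 1
1 | 1 | 1 | 0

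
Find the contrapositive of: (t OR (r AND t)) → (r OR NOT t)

Contrapositive: NOT (r OR NOT t) → NOT (t OR (r AND t))
Note: A statement and its contrapositive are logically equivalent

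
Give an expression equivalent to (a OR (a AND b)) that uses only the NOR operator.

((a NOR ((a NOR a) NOR (b NOR b))) NOR (a NOR ((a NOR a) NOR (b NOR b))))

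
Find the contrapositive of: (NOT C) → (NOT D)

Contrapositive: D → C
Note: A statement and its contrapositive are logically equivalent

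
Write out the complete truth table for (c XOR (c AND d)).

c | d | Output
--------------
0 | 0 | 0
0 | 1 | 0
1 | 0 | 1
1 | 1 | 0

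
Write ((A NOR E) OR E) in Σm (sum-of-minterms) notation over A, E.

Σm(0, 1, 3) = (NOT A AND NOT E) OR (NOT A AND E) OR (A AND E)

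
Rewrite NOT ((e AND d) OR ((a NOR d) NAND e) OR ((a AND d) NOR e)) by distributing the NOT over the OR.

NOT (e AND d) AND NOT ((a NOR d) NAND e) AND NOT ((a AND d) NOR e)
De Morgan's: NOT(OR of terms) = AND of negations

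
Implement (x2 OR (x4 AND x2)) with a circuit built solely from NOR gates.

((x2 NOR ((x4 NOR x4) NOR (x2 NOR x2))) NOR (x2 NOR ((x4 NOR x4) NOR (x2 NOR x2))))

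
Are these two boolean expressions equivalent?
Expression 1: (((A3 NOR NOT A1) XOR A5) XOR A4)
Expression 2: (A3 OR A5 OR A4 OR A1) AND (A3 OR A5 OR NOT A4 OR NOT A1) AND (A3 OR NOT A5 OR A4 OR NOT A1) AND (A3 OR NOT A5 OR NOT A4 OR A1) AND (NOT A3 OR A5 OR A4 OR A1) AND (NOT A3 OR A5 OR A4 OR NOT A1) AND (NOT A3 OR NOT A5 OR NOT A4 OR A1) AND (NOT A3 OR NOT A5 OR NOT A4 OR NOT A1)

Yes, they are equivalent — the two output columns agree on all 16 assignments:
A3 | A5 | A4 | A1 | Expression 1 | Expression 2
-----------------------------------------------
0 | 0 | 0 | 0 | 0 | 0
0 | 0 | 0 | 1 | 1 | 1
0 | 0 | 1 | 0 | 1 | 1
0 | 0 | 1 | 1 | 0 | 0
0 | 1 | 0 | 0 | 1 | 1
0 | 1 | 0 | 1 | 0 | 0
0 | 1 | 1 | 0 | 0 | 0
0 | 1 | 1 | 1 | 1 | 1
1 | 0 | 0 | 0 | 0 | 0
1 | 0 | 0 | 1 | 0 | 0
1 | 0 | 1 | 0 | 1 | 1
1 | 0 | 1 | 1 | 1 | 1
1 | 1 | 0 | 0 | 1 | 1
1 | 1 | 0 | 1 | 1 | 1
1 | 1 | 1 | 0 | 0 | 0
1 | 1 | 1 | 1 | 0 | 0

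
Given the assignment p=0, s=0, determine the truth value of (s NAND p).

Substituting: (0 NAND 0)
= 1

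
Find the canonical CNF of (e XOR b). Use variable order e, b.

(e OR b) AND (NOT e OR NOT b)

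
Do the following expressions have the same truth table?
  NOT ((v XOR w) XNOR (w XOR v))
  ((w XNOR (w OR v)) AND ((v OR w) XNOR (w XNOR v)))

No. Counterexample: with v=1, w=1, Expression 1 = 0 but Expression 2 = 1.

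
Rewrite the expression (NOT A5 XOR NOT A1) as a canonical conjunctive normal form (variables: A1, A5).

(A1 OR A5) AND (NOT A1 OR NOT A5)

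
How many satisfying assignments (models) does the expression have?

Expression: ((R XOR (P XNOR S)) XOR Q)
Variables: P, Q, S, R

Satisfying assignments: (0,0,0,0), (0,0,1,1), (0,1,0,1), (0,1,1,0), (1,0,0,1), (1,0,1,0), (1,1,0,0), (1,1,1,1)
Count: 8 out of 16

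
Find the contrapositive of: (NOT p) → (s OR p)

Contrapositive: NOT (s OR p) → p
Note: A statement and its contrapositive are logically equivalent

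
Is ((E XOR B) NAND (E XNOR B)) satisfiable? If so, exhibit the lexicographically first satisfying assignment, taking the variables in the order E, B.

E=0, B=0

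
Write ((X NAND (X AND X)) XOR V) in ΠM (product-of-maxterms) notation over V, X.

ΠM(1, 2) = (V OR NOT X) AND (NOT V OR X)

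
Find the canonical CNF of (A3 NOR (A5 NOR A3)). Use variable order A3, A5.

(A3 OR A5) AND (NOT A3 OR A5) AND (NOT A3 OR NOT A5)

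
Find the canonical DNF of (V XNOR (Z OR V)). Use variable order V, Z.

(NOT V AND NOT Z) OR (V AND NOT Z) OR (V AND Z)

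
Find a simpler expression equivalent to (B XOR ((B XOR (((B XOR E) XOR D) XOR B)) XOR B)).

By XOR self-cancellation ((E XOR v) XOR v = E) then XOR self-cancellation ((E XOR v) XOR v = E):
= ((B XOR E) XOR D)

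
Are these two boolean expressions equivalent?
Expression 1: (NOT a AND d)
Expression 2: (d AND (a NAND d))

Yes, they are equivalent — the two output columns agree on all 4 assignments:
a | d | Expression 1 | Expression 2
-----------------------------------
0 | 0 | 0 | 0
0 | 1 | 1 | 1
1 | 0 | 0 | 0
1 | 1 | 0 | 0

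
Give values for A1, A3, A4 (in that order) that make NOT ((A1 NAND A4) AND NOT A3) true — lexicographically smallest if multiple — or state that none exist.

A1=0, A3=1, A4=0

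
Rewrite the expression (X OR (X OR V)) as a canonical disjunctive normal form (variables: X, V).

(NOT X AND V) OR (X AND NOT V) OR (X AND V)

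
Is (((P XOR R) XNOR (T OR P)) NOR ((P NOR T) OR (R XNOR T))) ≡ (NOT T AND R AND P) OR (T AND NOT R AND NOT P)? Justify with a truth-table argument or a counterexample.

Yes, they are equivalent — the two output columns agree on all 8 assignments:
T | R | P | Expression 1 | Expression 2
---------------------------------------
0 | 0 | 0 | 0 | 0
0 | 0 | 1 | 0 | 0
0 | 1 | 0 | 0 | 0
0 | 1 | 1 | 1 | 1
1 | 0 | 0 | 1 | 1
1 | 0 | 1 | 0 | 0
1 | 1 | 0 | 0 | 0
1 | 1 | 1 | 0 | 0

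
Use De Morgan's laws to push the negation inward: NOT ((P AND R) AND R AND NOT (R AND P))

NOT (P AND R) OR NOT R OR (R AND P)
De Morgan's: NOT(AND of terms) = OR of negations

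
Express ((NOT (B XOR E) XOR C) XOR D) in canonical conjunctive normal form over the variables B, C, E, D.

(B OR C OR E OR NOT D) AND (B OR C OR NOT E OR D) AND (B OR NOT C OR E OR D) AND (B OR NOT C OR NOT E OR NOT D) AND (NOT B OR C OR E OR D) AND (NOT B OR C OR NOT E OR NOT D) AND (NOT B OR NOT C OR E OR NOT D) AND (NOT B OR NOT C OR NOT E OR D)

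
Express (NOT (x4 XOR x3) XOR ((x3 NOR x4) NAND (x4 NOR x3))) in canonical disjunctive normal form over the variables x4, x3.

(NOT x4 AND NOT x3) OR (NOT x4 AND x3) OR (x4 AND NOT x3)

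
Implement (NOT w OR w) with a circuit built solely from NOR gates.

(((w NOR w) NOR w) NOR ((w NOR w) NOR w))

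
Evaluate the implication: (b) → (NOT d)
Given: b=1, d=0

Antecedent (b) = 1; consequent (NOT d) = 1.
1 → 1 = 1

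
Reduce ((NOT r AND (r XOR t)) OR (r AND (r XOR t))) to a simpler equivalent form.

By distribution ((E AND v) OR (E AND NOT v) = E):
= (r XOR t)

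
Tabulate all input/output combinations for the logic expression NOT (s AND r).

s | r | Output
--------------
0 | 0 | 1
0 | 1 | 1
1 | 0 | 1
1 | 1 | 0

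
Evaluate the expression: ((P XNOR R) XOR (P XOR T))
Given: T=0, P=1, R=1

Substituting: ((1 XNOR 1) XOR (1 XOR 0))
= 0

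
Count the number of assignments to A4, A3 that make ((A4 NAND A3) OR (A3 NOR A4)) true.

Satisfying assignments: (0,0), (0,1), (1,0)
Count: 3 out of 4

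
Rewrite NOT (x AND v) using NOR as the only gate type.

(((x NOR x) NOR (v NOR v)) NOR ((x NOR x) NOR (v NOR v)))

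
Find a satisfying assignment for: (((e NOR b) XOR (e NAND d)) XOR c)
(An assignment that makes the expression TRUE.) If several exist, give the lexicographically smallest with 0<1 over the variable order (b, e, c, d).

b=0, e=0, c=1, d=0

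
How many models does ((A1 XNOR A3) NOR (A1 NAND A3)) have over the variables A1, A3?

No assignment satisfies the expression.
Count: 0 out of 4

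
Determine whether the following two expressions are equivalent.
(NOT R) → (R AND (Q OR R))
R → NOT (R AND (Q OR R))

No, Inverse is not equivalent to original (counterexample: R=0, Q=0)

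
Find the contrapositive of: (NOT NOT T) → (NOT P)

Contrapositive: P → NOT T
Note: A statement and its contrapositive are logically equivalent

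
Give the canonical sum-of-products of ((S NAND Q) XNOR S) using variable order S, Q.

Σm(2) = (S AND NOT Q)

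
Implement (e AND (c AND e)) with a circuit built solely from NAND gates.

((e NAND ((c NAND e) NAND (c NAND e))) NAND (e NAND ((c NAND e) NAND (c NAND e))))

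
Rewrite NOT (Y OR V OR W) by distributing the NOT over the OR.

NOT Y AND NOT V AND NOT W
De Morgan's: NOT(OR of terms) = AND of negations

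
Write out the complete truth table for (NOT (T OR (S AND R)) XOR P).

R | S | P | T | Output
----------------------
0 | 0 | 0 | 0 | 1
0 | 0 | 0 | 1 | 0
0 | 0 | 1 | 0 | 0
0 | 0 | 1 | 1 | 1
0 | 1 | 0 | 0 | 1
0 | 1 | 0 | 1 | 0
0 | 1 | 1 | 0 | 0
0 | 1 | 1 | 1 | 1
1 | 0 | 0 | 0 | 1
1 | 0 | 0 | 1 | 0
1 | 0 | 1 | 0 | 0
1 | 0 | 1 | 1 | 1
1 | 1 | 0 | 0 | 0
1 | 1 | 0 | 1 | 0
1 | 1 | 1 | 0 | 1
1 | 1 | 1 | 1 | 1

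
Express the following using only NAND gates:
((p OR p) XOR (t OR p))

((((p NAND p) NAND (p NAND p)) NAND (((p NAND p) NAND (p NAND p)) NAND ((t NAND t) NAND (p NAND p)))) NAND (((t NAND t) NAND (p NAND p)) NAND (((p NAND p) NAND (p NAND p)) NAND ((t NAND t) NAND (p NAND p)))))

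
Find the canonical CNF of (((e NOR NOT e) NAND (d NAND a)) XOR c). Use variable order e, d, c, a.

(e OR d OR NOT c OR a) AND (e OR d OR NOT c OR NOT a) AND (e OR NOT d OR NOT c OR a) AND (e OR NOT d OR NOT c OR NOT a) AND (NOT e OR d OR NOT c OR a) AND (NOT e OR d OR NOT c OR NOT a) AND (NOT e OR NOT d OR NOT c OR a) AND (NOT e OR NOT d OR NOT c OR NOT a)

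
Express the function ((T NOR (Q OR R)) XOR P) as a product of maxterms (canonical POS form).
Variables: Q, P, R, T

ΠM(1, 2, 3, 4, 8, 9, 10, 11) = (Q OR P OR R OR NOT T) AND (Q OR P OR NOT R OR T) AND (Q OR P OR NOT R OR NOT T) AND (Q OR NOT P OR R OR T) AND (NOT Q OR P OR R OR T) AND (NOT Q OR P OR R OR NOT T) AND (NOT Q OR P OR NOT R OR T) AND (NOT Q OR P OR NOT R OR NOT T)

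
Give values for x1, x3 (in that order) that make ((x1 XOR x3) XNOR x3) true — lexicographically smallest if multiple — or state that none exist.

x1=0, x3=0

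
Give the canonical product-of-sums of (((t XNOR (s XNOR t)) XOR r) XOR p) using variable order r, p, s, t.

ΠM(0, 1, 6, 7, 10, 11, 12, 13) = (r OR p OR s OR t) AND (r OR p OR s OR NOT t) AND (r OR NOT p OR NOT s OR t) AND (r OR NOT p OR NOT s OR NOT t) AND (NOT r OR p OR NOT s OR t) AND (NOT r OR p OR NOT s OR NOT t) AND (NOT r OR NOT p OR s OR t) AND (NOT r OR NOT p OR s OR NOT t)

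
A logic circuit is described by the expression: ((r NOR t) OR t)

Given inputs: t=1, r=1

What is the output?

Substituting: ((1 NOR 1) OR 1)
= 1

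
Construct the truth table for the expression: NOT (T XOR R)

T | R | Output
--------------
0 | 0 | 1
0 | 1 | 0
1 | 0 | 0
1 | 1 | 1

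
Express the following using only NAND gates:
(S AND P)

((S NAND P) NAND (S NAND P))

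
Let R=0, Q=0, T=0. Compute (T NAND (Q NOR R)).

Substituting: (0 NAND (0 NOR 0))
= 1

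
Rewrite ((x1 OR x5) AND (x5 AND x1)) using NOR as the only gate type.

((((x1 NOR x5) NOR (x1 NOR x5)) NOR ((x1 NOR x5) NOR (x1 NOR x5))) NOR (((x5 NOR x5) NOR (x1 NOR x1)) NOR ((x5 NOR x5) NOR (x1 NOR x1))))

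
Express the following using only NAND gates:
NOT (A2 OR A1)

(((A2 NAND A2) NAND (A1 NAND A1)) NAND ((A2 NAND A2) NAND (A1 NAND A1)))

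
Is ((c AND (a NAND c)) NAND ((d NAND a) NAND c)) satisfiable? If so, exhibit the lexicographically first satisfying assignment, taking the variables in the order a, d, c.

a=0, d=0, c=0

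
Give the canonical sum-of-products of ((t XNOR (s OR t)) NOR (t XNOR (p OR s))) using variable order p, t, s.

Σm(1, 5) = (NOT p AND NOT t AND s) OR (p AND NOT t AND s)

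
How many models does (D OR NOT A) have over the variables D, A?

Satisfying assignments: (0,0), (1,0), (1,1)
Count: 3 out of 4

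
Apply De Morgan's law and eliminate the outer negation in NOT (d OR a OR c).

NOT d AND NOT a AND NOT c
De Morgan's: NOT(OR of terms) = AND of negations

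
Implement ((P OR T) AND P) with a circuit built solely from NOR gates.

((((P NOR T) NOR (P NOR T)) NOR ((P NOR T) NOR (P NOR T))) NOR (P NOR P))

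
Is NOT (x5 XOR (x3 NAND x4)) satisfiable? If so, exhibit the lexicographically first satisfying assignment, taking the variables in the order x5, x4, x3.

x5=0, x4=1, x3=1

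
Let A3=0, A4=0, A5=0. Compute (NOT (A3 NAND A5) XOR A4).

Substituting: (NOT (0 NAND 0) XOR 0)
= 0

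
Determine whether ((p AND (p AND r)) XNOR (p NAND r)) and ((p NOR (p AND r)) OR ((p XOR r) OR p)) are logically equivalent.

No. Counterexample: with p=0, r=0, Expression 1 = 0 but Expression 2 = 1.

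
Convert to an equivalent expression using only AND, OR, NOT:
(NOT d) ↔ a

((NOT d) AND a) OR (d AND NOT a)
(Biconditional = both true or both false)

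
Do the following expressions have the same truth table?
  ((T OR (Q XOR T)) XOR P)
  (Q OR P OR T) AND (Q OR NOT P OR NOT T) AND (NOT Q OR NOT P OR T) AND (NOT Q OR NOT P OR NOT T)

Yes, they are equivalent — the two output columns agree on all 8 assignments:
Q | P | T | Expression 1 | Expression 2
---------------------------------------
0 | 0 | 0 | 0 | 0
0 | 0 | 1 | 1 | 1
0 | 1 | 0 | 1 | 1
0 | 1 | 1 | 0 | 0
1 | 0 | 0 | 1 | 1
1 | 0 | 1 | 1 | 1
1 | 1 | 0 | 0 | 0
1 | 1 | 1 | 0 | 0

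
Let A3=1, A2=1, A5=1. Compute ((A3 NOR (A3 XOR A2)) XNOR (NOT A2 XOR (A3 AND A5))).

Substituting: ((1 NOR (1 XOR 1)) XNOR (NOT 1 XOR (1 AND 1)))
= 0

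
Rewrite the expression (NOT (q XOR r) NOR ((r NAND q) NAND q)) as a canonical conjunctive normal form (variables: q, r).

(q OR r) AND (q OR NOT r) AND (NOT q OR NOT r)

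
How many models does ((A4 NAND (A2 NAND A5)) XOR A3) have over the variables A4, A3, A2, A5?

Satisfying assignments: (0,0,0,0), (0,0,0,1), (0,0,1,0), (0,0,1,1), (1,0,1,1), (1,1,0,0), (1,1,0,1), (1,1,1,0)
Count: 8 out of 16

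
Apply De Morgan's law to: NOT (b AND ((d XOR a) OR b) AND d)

NOT b OR NOT ((d XOR a) OR b) OR NOT d
De Morgan's: NOT(AND of terms) = OR of negations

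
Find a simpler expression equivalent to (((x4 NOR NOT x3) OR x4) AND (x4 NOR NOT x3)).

By absorption (E AND (E OR v) = E):
= (x4 NOR NOT x3)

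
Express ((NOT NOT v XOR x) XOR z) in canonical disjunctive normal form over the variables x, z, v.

(NOT x AND NOT z AND v) OR (NOT x AND z AND NOT v) OR (x AND NOT z AND NOT v) OR (x AND z AND v)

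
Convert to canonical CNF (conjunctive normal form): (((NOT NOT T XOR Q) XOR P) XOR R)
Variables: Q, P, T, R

(Q OR P OR T OR R) AND (Q OR P OR NOT T OR NOT R) AND (Q OR NOT P OR T OR NOT R) AND (Q OR NOT P OR NOT T OR R) AND (NOT Q OR P OR T OR NOT R) AND (NOT Q OR P OR NOT T OR R) AND (NOT Q OR NOT P OR T OR R) AND (NOT Q OR NOT P OR NOT T OR NOT R)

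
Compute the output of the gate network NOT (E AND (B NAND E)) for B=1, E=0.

Substituting: NOT (0 AND (1 NAND 0))
= 1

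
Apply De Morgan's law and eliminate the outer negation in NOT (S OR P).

NOT S AND NOT P
De Morgan's: NOT(OR of terms) = AND of negations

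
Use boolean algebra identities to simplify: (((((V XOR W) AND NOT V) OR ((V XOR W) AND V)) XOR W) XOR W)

By XOR self-cancellation ((E XOR v) XOR v = E) then distribution ((E AND v) OR (E AND NOT v) = E):
= (V XOR W)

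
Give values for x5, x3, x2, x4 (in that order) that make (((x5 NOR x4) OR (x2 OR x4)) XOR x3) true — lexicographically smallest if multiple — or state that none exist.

x5=0, x3=0, x2=0, x4=0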